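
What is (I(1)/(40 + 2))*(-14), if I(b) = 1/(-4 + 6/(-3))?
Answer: 1/18 ≈ 0.055556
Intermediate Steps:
I(b) = -1/6 (I(b) = 1/(-4 + 6*(-1/3)) = 1/(-4 - 2) = 1/(-6) = -1/6)
(I(1)/(40 + 2))*(-14) = -1/(6*(40 + 2))*(-14) = -1/6/42*(-14) = -1/6*1/42*(-14) = -1/252*(-14) = 1/18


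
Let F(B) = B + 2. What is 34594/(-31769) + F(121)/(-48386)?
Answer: -1677772871/1537174834 ≈ -1.0915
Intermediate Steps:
F(B) = 2 + B
34594/(-31769) + F(121)/(-48386) = 34594/(-31769) + (2 + 121)/(-48386) = 34594*(-1/31769) + 123*(-1/48386) = -34594/31769 - 123/48386 = -1677772871/1537174834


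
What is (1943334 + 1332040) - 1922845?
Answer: 1352529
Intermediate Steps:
(1943334 + 1332040) - 1922845 = 3275374 - 1922845 = 1352529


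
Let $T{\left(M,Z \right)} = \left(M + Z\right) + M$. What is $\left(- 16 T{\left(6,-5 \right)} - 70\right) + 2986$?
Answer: $2804$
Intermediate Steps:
$T{\left(M,Z \right)} = Z + 2 M$
$\left(- 16 T{\left(6,-5 \right)} - 70\right) + 2986 = \left(- 16 \left(-5 + 2 \cdot 6\right) - 70\right) + 2986 = \left(- 16 \left(-5 + 12\right) - 70\right) + 2986 = \left(\left(-16\right) 7 - 70\right) + 2986 = \left(-112 - 70\right) + 2986 = -182 + 2986 = 2804$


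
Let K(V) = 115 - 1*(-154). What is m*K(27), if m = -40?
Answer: -10760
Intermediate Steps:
K(V) = 269 (K(V) = 115 + 154 = 269)
m*K(27) = -40*269 = -10760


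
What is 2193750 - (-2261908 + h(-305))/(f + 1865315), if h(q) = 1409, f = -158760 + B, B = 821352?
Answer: 5545598241749/2527907 ≈ 2.1938e+6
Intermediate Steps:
f = 662592 (f = -158760 + 821352 = 662592)
2193750 - (-2261908 + h(-305))/(f + 1865315) = 2193750 - (-2261908 + 1409)/(662592 + 1865315) = 2193750 - (-2260499)/2527907 = 2193750 - 1*(-2260499/2527907) = 2193750 + 2260499/2527907 = 5545598241749/2527907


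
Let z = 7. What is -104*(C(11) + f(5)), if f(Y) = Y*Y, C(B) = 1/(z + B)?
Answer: -23452/9 ≈ -2605.8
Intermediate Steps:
C(B) = 1/(7 + B)
f(Y) = Y²
-104*(C(11) + f(5)) = -104*(1/(7 + 11) + 5²) = -104*(1/18 + 25) = -104*451/18 = -23452/9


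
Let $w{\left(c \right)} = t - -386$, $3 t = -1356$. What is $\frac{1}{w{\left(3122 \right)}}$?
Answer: $- \frac{1}{66} \approx -0.015152$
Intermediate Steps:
$t = -452$ ($t = \frac{1}{3} \left(-1356\right) = -452$)
$w{\left(c \right)} = -66$ ($w{\left(c \right)} = -452 - -386 = -452 + 386 = -66$)
$\frac{1}{w{\left(3122 \right)}} = \frac{1}{-66} = - \frac{1}{66}$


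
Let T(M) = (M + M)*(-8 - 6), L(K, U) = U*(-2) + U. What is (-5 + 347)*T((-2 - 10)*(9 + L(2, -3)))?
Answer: 1378944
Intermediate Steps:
L(K, U) = -U (L(K, U) = -2*U + U = -U)
T(M) = -28*M (T(M) = (2*M)*(-14) = -28*M)
(-5 + 347)*T((-2 - 10)*(9 + L(2, -3))) = (-5 + 347)*(-28*(-2 - 10)*(9 - 1*(-3))) = 342*(-(-336)*(9 + 3)) = 342*(-(-336)*12) = 342*(-28*(-144)) = 342*4032 = 1378944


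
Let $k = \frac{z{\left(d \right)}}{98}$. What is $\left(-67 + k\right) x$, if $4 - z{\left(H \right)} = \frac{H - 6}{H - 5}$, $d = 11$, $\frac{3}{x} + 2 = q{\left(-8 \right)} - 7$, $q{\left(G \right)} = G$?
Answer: $\frac{39377}{3332} \approx 11.818$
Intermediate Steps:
$x = - \frac{3}{17}$ ($x = \frac{3}{-2 - 15} = \frac{3}{-17} = 3 \left(- \frac{1}{17}\right) = - \frac{3}{17} \approx -0.17647$)
$z{\left(H \right)} = 4 - \frac{-6 + H}{-5 + H}$ ($z{\left(H \right)} = 4 - \frac{H - 6}{H - 5} = 4 - \frac{-6 + H}{-5 + H}$)
$k = \frac{19}{588}$ ($k = \frac{\frac{1}{-5 + 11} \left(-14 + 3 \cdot 11\right)}{98} = \frac{-14 + 33}{6} \cdot \frac{1}{98} = \frac{1}{6} \cdot 19 \cdot \frac{1}{98} = \frac{19}{6} \cdot \frac{1}{98} = \frac{19}{588} \approx 0.032313$)
$\left(-67 + k\right) x = \left(-67 + \frac{19}{588}\right) \left(- \frac{3}{17}\right) = \left(- \frac{39377}{588}\right) \left(- \frac{3}{17}\right) = \frac{39377}{3332}$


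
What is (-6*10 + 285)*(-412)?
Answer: -92700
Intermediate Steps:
(-6*10 + 285)*(-412) = (-60 + 285)*(-412) = 225*(-412) = -92700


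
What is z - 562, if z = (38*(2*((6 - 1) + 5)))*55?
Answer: 41238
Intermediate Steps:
z = 41800 (z = (38*(2*(5 + 5)))*55 = (38*(2*10))*55 = (38*20)*55 = 760*55 = 41800)
z - 562 = 41800 - 562 = 41238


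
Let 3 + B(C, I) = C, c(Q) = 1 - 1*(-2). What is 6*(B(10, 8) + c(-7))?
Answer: 60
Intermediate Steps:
c(Q) = 3 (c(Q) = 1 + 2 = 3)
B(C, I) = -3 + C
6*(B(10, 8) + c(-7)) = 6*((-3 + 10) + 3) = 6*(7 + 3) = 6*10 = 60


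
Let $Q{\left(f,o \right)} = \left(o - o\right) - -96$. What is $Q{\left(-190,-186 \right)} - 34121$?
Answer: $-34025$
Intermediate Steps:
$Q{\left(f,o \right)} = 96$ ($Q{\left(f,o \right)} = 0 + 96 = 96$)
$Q{\left(-190,-186 \right)} - 34121 = 96 - 34121 = -34025$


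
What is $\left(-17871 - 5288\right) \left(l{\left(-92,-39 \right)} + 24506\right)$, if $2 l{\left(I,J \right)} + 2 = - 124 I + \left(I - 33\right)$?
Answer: $- \frac{1396325587}{2} \approx -6.9816 \cdot 10^{8}$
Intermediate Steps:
$l{\left(I,J \right)} = - \frac{35}{2} - \frac{123 I}{2}$ ($l{\left(I,J \right)} = -1 + \frac{- 124 I + \left(I - 33\right)}{2} = -1 + \frac{- 124 I + \left(-33 + I\right)}{2} = -1 + \frac{-33 - 123 I}{2} = -1 - \left(\frac{33}{2} + \frac{123 I}{2}\right) = - \frac{35}{2} - \frac{123 I}{2}$)
$\left(-17871 - 5288\right) \left(l{\left(-92,-39 \right)} + 24506\right) = \left(-17871 - 5288\right) \left(\left(- \frac{35}{2} - -5658\right) + 24506\right) = - 23159 \left(\left(- \frac{35}{2} + 5658\right) + 24506\right) = - 23159 \left(\frac{11281}{2} + 24506\right) = \left(-23159\right) \frac{60293}{2} = - \frac{1396325587}{2}$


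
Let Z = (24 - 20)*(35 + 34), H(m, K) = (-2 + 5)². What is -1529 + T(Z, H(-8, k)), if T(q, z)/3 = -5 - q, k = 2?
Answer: -2372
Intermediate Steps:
H(m, K) = 9 (H(m, K) = 3² = 9)
Z = 276 (Z = 4*69 = 276)
T(q, z) = -15 - 3*q (T(q, z) = 3*(-5 - q) = -15 - 3*q)
-1529 + T(Z, H(-8, k)) = -1529 + (-15 - 3*276) = -1529 + (-15 - 828) = -1529 - 843 = -2372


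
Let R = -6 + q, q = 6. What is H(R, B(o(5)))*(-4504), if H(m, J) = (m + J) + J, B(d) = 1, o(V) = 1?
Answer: -9008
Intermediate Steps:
R = 0 (R = -6 + 6 = 0)
H(m, J) = m + 2*J (H(m, J) = (J + m) + J = m + 2*J)
H(R, B(o(5)))*(-4504) = (0 + 2*1)*(-4504) = (0 + 2)*(-4504) = 2*(-4504) = -9008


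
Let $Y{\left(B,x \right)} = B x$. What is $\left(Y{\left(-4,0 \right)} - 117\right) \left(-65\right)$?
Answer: $7605$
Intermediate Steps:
$\left(Y{\left(-4,0 \right)} - 117\right) \left(-65\right) = \left(\left(-4\right) 0 - 117\right) \left(-65\right) = \left(0 - 117\right) \left(-65\right) = \left(-117\right) \left(-65\right) = 7605$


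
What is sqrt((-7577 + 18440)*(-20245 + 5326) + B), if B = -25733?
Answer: I*sqrt(162090830) ≈ 12731.0*I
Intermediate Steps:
sqrt((-7577 + 18440)*(-20245 + 5326) + B) = sqrt((-7577 + 18440)*(-20245 + 5326) - 25733) = sqrt(10863*(-14919) - 25733) = sqrt(-162065097 - 25733) = sqrt(-162090830) = I*sqrt(162090830)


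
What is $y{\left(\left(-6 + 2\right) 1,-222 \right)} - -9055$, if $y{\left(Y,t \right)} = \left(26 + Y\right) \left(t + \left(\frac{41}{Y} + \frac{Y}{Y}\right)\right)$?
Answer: $\frac{7935}{2} \approx 3967.5$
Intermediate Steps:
$y{\left(Y,t \right)} = \left(26 + Y\right) \left(1 + t + \frac{41}{Y}\right)$ ($y{\left(Y,t \right)} = \left(26 + Y\right) \left(t + \left(\frac{41}{Y} + 1\right)\right) = \left(26 + Y\right) \left(t + \left(1 + \frac{41}{Y}\right)\right) = \left(26 + Y\right) \left(1 + t + \frac{41}{Y}\right)$)
$y{\left(\left(-6 + 2\right) 1,-222 \right)} - -9055 = \left(67 + \left(-6 + 2\right) 1 + 26 \left(-222\right) + \frac{1066}{\left(-6 + 2\right) 1} + \left(-6 + 2\right) 1 \left(-222\right)\right) - -9055 = \left(67 - 4 - 5772 + \frac{1066}{\left(-4\right) 1} + \left(-4\right) 1 \left(-222\right)\right) + 9055 = \left(67 - 4 - 5772 + \frac{1066}{-4} - -888\right) + 9055 = \left(67 - 4 - 5772 + 1066 \left(- \frac{1}{4}\right) + 888\right) + 9055 = \left(67 - 4 - 5772 - \frac{533}{2} + 888\right) + 9055 = - \frac{10175}{2} + 9055 = \frac{7935}{2}$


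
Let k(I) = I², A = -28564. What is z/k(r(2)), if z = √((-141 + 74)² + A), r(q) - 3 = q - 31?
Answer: 15*I*√107/676 ≈ 0.22953*I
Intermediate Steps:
r(q) = -28 + q (r(q) = 3 + (q - 31) = 3 + (-31 + q) = -28 + q)
z = 15*I*√107 (z = √((-141 + 74)² - 28564) = √((-67)² - 28564) = √(4489 - 28564) = √(-24075) = 15*I*√107 ≈ 155.16*I)
z/k(r(2)) = (15*I*√107)/((-28 + 2)²) = (15*I*√107)/((-26)²) = (15*I*√107)/676 = (15*I*√107)*(1/676) = 15*I*√107/676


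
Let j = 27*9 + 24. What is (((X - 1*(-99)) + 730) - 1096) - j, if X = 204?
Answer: -330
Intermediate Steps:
j = 267 (j = 243 + 24 = 267)
(((X - 1*(-99)) + 730) - 1096) - j = (((204 - 1*(-99)) + 730) - 1096) - 1*267 = (((204 + 99) + 730) - 1096) - 267 = ((303 + 730) - 1096) - 267 = (1033 - 1096) - 267 = -63 - 267 = -330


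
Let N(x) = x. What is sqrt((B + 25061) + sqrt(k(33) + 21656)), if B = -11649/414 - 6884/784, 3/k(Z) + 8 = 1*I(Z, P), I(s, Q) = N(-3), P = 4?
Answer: sqrt(2825516010669 + 10264716*sqrt(2620343))/10626 ≈ 158.65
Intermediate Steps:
I(s, Q) = -3
k(Z) = -3/11 (k(Z) = 3/(-8 + 1*(-3)) = 3/(-8 - 3) = 3/(-11) = 3*(-1/11) = -3/11)
B = -499283/13524 (B = -11649*1/414 - 6884*1/784 = -3883/138 - 1721/196 = -499283/13524 ≈ -36.918)
sqrt((B + 25061) + sqrt(k(33) + 21656)) = sqrt((-499283/13524 + 25061) + sqrt(-3/11 + 21656)) = sqrt(338425681/13524 + sqrt(238213/11)) = sqrt(338425681/13524 + sqrt(2620343)/11)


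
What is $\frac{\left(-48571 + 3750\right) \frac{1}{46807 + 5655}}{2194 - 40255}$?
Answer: $\frac{44821}{1996756182} \approx 2.2447 \cdot 10^{-5}$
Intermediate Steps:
$\frac{\left(-48571 + 3750\right) \frac{1}{46807 + 5655}}{2194 - 40255} = \frac{\left(-44821\right) \frac{1}{52462}}{-38061} = \left(-44821\right) \frac{1}{52462} \left(- \frac{1}{38061}\right) = \left(- \frac{44821}{52462}\right) \left(- \frac{1}{38061}\right) = \frac{44821}{1996756182}$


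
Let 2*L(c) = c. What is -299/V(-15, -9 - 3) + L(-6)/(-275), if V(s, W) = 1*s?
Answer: 16454/825 ≈ 19.944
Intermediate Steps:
L(c) = c/2
V(s, W) = s
-299/V(-15, -9 - 3) + L(-6)/(-275) = -299/(-15) + ((½)*(-6))/(-275) = -299*(-1/15) - 3*(-1/275) = 299/15 + 3/275 = 16454/825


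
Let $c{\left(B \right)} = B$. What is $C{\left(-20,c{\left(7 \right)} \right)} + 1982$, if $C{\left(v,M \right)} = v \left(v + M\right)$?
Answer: $2242$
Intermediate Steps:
$C{\left(v,M \right)} = v \left(M + v\right)$
$C{\left(-20,c{\left(7 \right)} \right)} + 1982 = - 20 \left(7 - 20\right) + 1982 = \left(-20\right) \left(-13\right) + 1982 = 260 + 1982 = 2242$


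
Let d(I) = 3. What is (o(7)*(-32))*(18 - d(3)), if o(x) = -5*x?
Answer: 16800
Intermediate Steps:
(o(7)*(-32))*(18 - d(3)) = (-5*7*(-32))*(18 - 1*3) = (-35*(-32))*(18 - 3) = 1120*15 = 16800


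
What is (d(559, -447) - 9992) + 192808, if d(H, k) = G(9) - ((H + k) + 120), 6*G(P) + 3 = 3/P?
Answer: 1643252/9 ≈ 1.8258e+5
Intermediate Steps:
G(P) = -1/2 + 1/(2*P) (G(P) = -1/2 + (3/P)/6 = -1/2 + 1/(2*P))
d(H, k) = -1084/9 - H - k (d(H, k) = (1/2)*(1 - 1*9)/9 - ((H + k) + 120) = (1/2)*(1/9)*(1 - 9) - (120 + H + k) = (1/2)*(1/9)*(-8) + (-120 - H - k) = -4/9 + (-120 - H - k) = -1084/9 - H - k)
(d(559, -447) - 9992) + 192808 = ((-1084/9 - 1*559 - 1*(-447)) - 9992) + 192808 = ((-1084/9 - 559 + 447) - 9992) + 192808 = (-2092/9 - 9992) + 192808 = -92020/9 + 192808 = 1643252/9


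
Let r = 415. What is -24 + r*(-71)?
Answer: -29489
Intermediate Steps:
-24 + r*(-71) = -24 + 415*(-71) = -24 - 29465 = -29489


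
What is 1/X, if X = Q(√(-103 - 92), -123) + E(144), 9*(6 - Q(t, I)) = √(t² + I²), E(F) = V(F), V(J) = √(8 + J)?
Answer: 9/(54 - √14934 + 18*√38) ≈ 0.21050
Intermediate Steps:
E(F) = √(8 + F)
Q(t, I) = 6 - √(I² + t²)/9 (Q(t, I) = 6 - √(t² + I²)/9 = 6 - √(I² + t²)/9)
X = 6 + 2*√38 - √14934/9 (X = (6 - √((-123)² + (√(-103 - 92))²)/9) + √(8 + 144) = (6 - √(15129 + (√(-195))²)/9) + √152 = (6 - √(15129 + (I*√195)²)/9) + 2*√38 = (6 - √(15129 - 195)/9) + 2*√38 = (6 - √14934/9) + 2*√38 = 6 + 2*√38 - √14934/9 ≈ 4.7505)
1/X = 1/(6 + 2*√38 - √14934/9)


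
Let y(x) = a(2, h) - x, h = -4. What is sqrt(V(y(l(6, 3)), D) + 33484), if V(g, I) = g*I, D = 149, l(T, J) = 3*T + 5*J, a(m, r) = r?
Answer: sqrt(27971) ≈ 167.25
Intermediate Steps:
y(x) = -4 - x
V(g, I) = I*g
sqrt(V(y(l(6, 3)), D) + 33484) = sqrt(149*(-4 - (3*6 + 5*3)) + 33484) = sqrt(149*(-4 - (18 + 15)) + 33484) = sqrt(149*(-4 - 1*33) + 33484) = sqrt(149*(-4 - 33) + 33484) = sqrt(149*(-37) + 33484) = sqrt(-5513 + 33484) = sqrt(27971)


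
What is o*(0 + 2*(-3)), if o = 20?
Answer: -120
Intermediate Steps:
o*(0 + 2*(-3)) = 20*(0 + 2*(-3)) = 20*(0 - 6) = 20*(-6) = -120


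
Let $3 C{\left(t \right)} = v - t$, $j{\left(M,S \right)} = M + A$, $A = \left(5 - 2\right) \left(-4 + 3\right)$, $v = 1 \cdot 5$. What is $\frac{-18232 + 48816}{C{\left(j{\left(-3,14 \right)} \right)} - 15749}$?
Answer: $- \frac{22938}{11809} \approx -1.9424$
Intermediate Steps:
$v = 5$
$A = -3$ ($A = 3 \left(-1\right) = -3$)
$j{\left(M,S \right)} = -3 + M$ ($j{\left(M,S \right)} = M - 3 = -3 + M$)
$C{\left(t \right)} = \frac{5}{3} - \frac{t}{3}$ ($C{\left(t \right)} = \frac{5 - t}{3} = \frac{5}{3} - \frac{t}{3}$)
$\frac{-18232 + 48816}{C{\left(j{\left(-3,14 \right)} \right)} - 15749} = \frac{-18232 + 48816}{\left(\frac{5}{3} - \frac{-3 - 3}{3}\right) - 15749} = \frac{30584}{\left(\frac{5}{3} - -2\right) - 15749} = \frac{30584}{\left(\frac{5}{3} + 2\right) - 15749} = \frac{30584}{\frac{11}{3} - 15749} = \frac{30584}{- \frac{47236}{3}} = 30584 \left(- \frac{3}{47236}\right) = - \frac{22938}{11809}$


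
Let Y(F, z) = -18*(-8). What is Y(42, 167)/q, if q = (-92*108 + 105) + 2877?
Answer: -24/1159 ≈ -0.020708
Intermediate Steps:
Y(F, z) = 144
q = -6954 (q = (-9936 + 105) + 2877 = -9831 + 2877 = -6954)
Y(42, 167)/q = 144/(-6954) = 144*(-1/6954) = -24/1159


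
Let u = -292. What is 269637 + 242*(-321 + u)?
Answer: 121291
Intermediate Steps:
269637 + 242*(-321 + u) = 269637 + 242*(-321 - 292) = 269637 + 242*(-613) = 269637 - 148346 = 121291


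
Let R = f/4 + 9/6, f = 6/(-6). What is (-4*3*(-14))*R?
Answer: 210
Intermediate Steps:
f = -1 (f = 6*(-1/6) = -1)
R = 5/4 (R = -1/4 + 9/6 = -1*1/4 + 9*(1/6) = -1/4 + 3/2 = 5/4 ≈ 1.2500)
(-4*3*(-14))*R = (-4*3*(-14))*(5/4) = -12*(-14)*(5/4) = 168*(5/4) = 210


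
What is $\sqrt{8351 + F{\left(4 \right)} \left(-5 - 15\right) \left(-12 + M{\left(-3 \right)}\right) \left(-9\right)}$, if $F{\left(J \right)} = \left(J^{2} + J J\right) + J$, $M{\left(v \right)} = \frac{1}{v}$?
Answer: $i \sqrt{71569} \approx 267.52 i$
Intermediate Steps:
$F{\left(J \right)} = J + 2 J^{2}$ ($F{\left(J \right)} = \left(J^{2} + J^{2}\right) + J = 2 J^{2} + J = J + 2 J^{2}$)
$\sqrt{8351 + F{\left(4 \right)} \left(-5 - 15\right) \left(-12 + M{\left(-3 \right)}\right) \left(-9\right)} = \sqrt{8351 + 4 \left(1 + 2 \cdot 4\right) \left(-5 - 15\right) \left(-12 + \frac{1}{-3}\right) \left(-9\right)} = \sqrt{8351 + 4 \left(1 + 8\right) \left(- 20 \left(-12 - \frac{1}{3}\right)\right) \left(-9\right)} = \sqrt{8351 + 4 \cdot 9 \left(\left(-20\right) \left(- \frac{37}{3}\right)\right) \left(-9\right)} = \sqrt{8351 + 36 \cdot \frac{740}{3} \left(-9\right)} = \sqrt{8351 + 8880 \left(-9\right)} = \sqrt{8351 - 79920} = \sqrt{-71569} = i \sqrt{71569}$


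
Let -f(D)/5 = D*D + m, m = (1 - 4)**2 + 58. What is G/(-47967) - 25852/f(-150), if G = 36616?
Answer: -2891523476/5412356445 ≈ -0.53424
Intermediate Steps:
m = 67 (m = (-3)**2 + 58 = 9 + 58 = 67)
f(D) = -335 - 5*D**2 (f(D) = -5*(D*D + 67) = -5*(D**2 + 67) = -5*(67 + D**2) = -335 - 5*D**2)
G/(-47967) - 25852/f(-150) = 36616/(-47967) - 25852/(-335 - 5*(-150)**2) = 36616*(-1/47967) - 25852/(-335 - 5*22500) = -36616/47967 - 25852/(-335 - 112500) = -36616/47967 - 25852/(-112835) = -36616/47967 - 25852*(-1/112835) = -36616/47967 + 25852/112835 = -2891523476/5412356445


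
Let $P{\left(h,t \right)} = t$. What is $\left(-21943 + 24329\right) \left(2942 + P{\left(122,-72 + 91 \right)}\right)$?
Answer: $7064946$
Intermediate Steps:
$\left(-21943 + 24329\right) \left(2942 + P{\left(122,-72 + 91 \right)}\right) = \left(-21943 + 24329\right) \left(2942 + \left(-72 + 91\right)\right) = 2386 \left(2942 + 19\right) = 2386 \cdot 2961 = 7064946$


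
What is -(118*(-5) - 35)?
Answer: 625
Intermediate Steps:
-(118*(-5) - 35) = -(-590 - 35) = -1*(-625) = 625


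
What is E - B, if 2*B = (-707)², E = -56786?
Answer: -613421/2 ≈ -3.0671e+5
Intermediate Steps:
B = 499849/2 (B = (½)*(-707)² = (½)*499849 = 499849/2 ≈ 2.4992e+5)
E - B = -56786 - 1*499849/2 = -56786 - 499849/2 = -613421/2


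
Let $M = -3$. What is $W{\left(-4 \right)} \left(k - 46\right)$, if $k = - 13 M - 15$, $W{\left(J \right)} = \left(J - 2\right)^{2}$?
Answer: $-792$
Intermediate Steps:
$W{\left(J \right)} = \left(-2 + J\right)^{2}$
$k = 24$ ($k = \left(-13\right) \left(-3\right) - 15 = 39 - 15 = 24$)
$W{\left(-4 \right)} \left(k - 46\right) = \left(-2 - 4\right)^{2} \left(24 - 46\right) = \left(-6\right)^{2} \left(-22\right) = 36 \left(-22\right) = -792$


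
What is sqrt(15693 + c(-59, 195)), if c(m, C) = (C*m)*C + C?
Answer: I*sqrt(2227587) ≈ 1492.5*I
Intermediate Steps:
c(m, C) = C + m*C**2 (c(m, C) = m*C**2 + C = C + m*C**2)
sqrt(15693 + c(-59, 195)) = sqrt(15693 + 195*(1 + 195*(-59))) = sqrt(15693 + 195*(1 - 11505)) = sqrt(15693 + 195*(-11504)) = sqrt(15693 - 2243280) = sqrt(-2227587) = I*sqrt(2227587)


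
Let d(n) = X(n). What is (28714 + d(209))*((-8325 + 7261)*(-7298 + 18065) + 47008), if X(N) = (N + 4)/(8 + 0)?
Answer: -327904089875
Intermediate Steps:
X(N) = 1/2 + N/8 (X(N) = (4 + N)/8 = (4 + N)*(1/8) = 1/2 + N/8)
d(n) = 1/2 + n/8
(28714 + d(209))*((-8325 + 7261)*(-7298 + 18065) + 47008) = (28714 + (1/2 + (1/8)*209))*((-8325 + 7261)*(-7298 + 18065) + 47008) = (28714 + (1/2 + 209/8))*(-1064*10767 + 47008) = (28714 + 213/8)*(-11456088 + 47008) = (229925/8)*(-11409080) = -327904089875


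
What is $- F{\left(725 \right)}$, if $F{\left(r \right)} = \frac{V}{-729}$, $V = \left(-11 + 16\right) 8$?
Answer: $\frac{40}{729} \approx 0.05487$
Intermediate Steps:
$V = 40$ ($V = 5 \cdot 8 = 40$)
$F{\left(r \right)} = - \frac{40}{729}$ ($F{\left(r \right)} = \frac{40}{-729} = 40 \left(- \frac{1}{729}\right) = - \frac{40}{729}$)
$- F{\left(725 \right)} = \left(-1\right) \left(- \frac{40}{729}\right) = \frac{40}{729}$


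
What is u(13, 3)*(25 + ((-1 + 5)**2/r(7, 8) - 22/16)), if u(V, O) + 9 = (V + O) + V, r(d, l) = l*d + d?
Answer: 60175/126 ≈ 477.58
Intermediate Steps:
r(d, l) = d + d*l (r(d, l) = d*l + d = d + d*l)
u(V, O) = -9 + O + 2*V (u(V, O) = -9 + ((V + O) + V) = -9 + ((O + V) + V) = -9 + (O + 2*V) = -9 + O + 2*V)
u(13, 3)*(25 + ((-1 + 5)**2/r(7, 8) - 22/16)) = (-9 + 3 + 2*13)*(25 + ((-1 + 5)**2/((7*(1 + 8))) - 22/16)) = (-9 + 3 + 26)*(25 + (4**2/((7*9)) - 22*1/16)) = 20*(25 + (16/63 - 11/8)) = 20*(25 - 565/504) = 20*(12035/504) = 60175/126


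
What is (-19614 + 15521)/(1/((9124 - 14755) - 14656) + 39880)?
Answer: -83034691/809045559 ≈ -0.10263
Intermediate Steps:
(-19614 + 15521)/(1/((9124 - 14755) - 14656) + 39880) = -4093/(1/(-5631 - 14656) + 39880) = -4093/(1/(-20287) + 39880) = -4093/(-1/20287 + 39880) = -4093/809045559/20287 = -4093*20287/809045559 = -83034691/809045559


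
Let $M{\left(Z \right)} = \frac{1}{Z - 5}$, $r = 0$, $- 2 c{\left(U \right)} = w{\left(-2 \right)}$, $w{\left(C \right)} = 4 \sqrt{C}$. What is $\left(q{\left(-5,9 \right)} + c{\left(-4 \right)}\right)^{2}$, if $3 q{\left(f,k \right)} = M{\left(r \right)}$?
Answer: $- \frac{1799}{225} + \frac{4 i \sqrt{2}}{15} \approx -7.9956 + 0.37712 i$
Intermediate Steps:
$c{\left(U \right)} = - 2 i \sqrt{2}$ ($c{\left(U \right)} = - \frac{4 \sqrt{-2}}{2} = - \frac{4 i \sqrt{2}}{2} = - 2 i \sqrt{2}$)
$M{\left(Z \right)} = \frac{1}{-5 + Z}$
$q{\left(f,k \right)} = - \frac{1}{15}$ ($q{\left(f,k \right)} = \frac{1}{3 \left(-5 + 0\right)} = \frac{1}{3 \left(-5\right)} = \frac{1}{3} \left(- \frac{1}{5}\right) = - \frac{1}{15}$)
$\left(q{\left(-5,9 \right)} + c{\left(-4 \right)}\right)^{2} = \left(- \frac{1}{15} - 2 i \sqrt{2}\right)^{2}$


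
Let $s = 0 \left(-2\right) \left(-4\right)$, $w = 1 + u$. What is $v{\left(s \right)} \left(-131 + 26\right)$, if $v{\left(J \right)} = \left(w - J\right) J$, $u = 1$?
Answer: $0$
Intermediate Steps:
$w = 2$ ($w = 1 + 1 = 2$)
$s = 0$ ($s = 0 \left(-4\right) = 0$)
$v{\left(J \right)} = J \left(2 - J\right)$ ($v{\left(J \right)} = \left(2 - J\right) J = J \left(2 - J\right)$)
$v{\left(s \right)} \left(-131 + 26\right) = 0 \left(2 - 0\right) \left(-131 + 26\right) = 0 \left(2 + 0\right) \left(-105\right) = 0 \cdot 2 \left(-105\right) = 0 \left(-105\right) = 0$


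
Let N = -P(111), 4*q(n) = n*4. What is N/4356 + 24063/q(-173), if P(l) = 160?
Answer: -26211527/188397 ≈ -139.13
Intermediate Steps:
q(n) = n (q(n) = (n*4)/4 = (4*n)/4 = n)
N = -160 (N = -1*160 = -160)
N/4356 + 24063/q(-173) = -160/4356 + 24063/(-173) = -160*1/4356 + 24063*(-1/173) = -40/1089 - 24063/173 = -26211527/188397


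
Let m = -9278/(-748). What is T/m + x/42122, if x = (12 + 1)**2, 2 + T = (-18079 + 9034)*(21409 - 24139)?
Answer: 389001942436535/195403958 ≈ 1.9908e+6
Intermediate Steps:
T = 24692848 (T = -2 + (-18079 + 9034)*(21409 - 24139) = -2 - 9045*(-2730) = -2 + 24692850 = 24692848)
x = 169 (x = 13**2 = 169)
m = 4639/374 (m = -9278*(-1/748) = 4639/374 ≈ 12.404)
T/m + x/42122 = 24692848/(4639/374) + 169/42122 = 24692848*(374/4639) + 169*(1/42122) = 9235125152/4639 + 169/42122 = 389001942436535/195403958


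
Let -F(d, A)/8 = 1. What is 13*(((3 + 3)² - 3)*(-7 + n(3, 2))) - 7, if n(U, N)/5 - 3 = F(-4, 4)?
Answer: -13735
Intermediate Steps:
F(d, A) = -8 (F(d, A) = -8*1 = -8)
n(U, N) = -25 (n(U, N) = 15 + 5*(-8) = 15 - 40 = -25)
13*(((3 + 3)² - 3)*(-7 + n(3, 2))) - 7 = 13*(((3 + 3)² - 3)*(-7 - 25)) - 7 = 13*((6² - 3)*(-32)) - 7 = 13*((36 - 3)*(-32)) - 7 = 13*(33*(-32)) - 7 = 13*(-1056) - 7 = -13728 - 7 = -13735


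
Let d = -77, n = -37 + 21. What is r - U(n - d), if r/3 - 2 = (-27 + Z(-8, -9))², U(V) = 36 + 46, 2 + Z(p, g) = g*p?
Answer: 5471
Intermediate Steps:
n = -16
Z(p, g) = -2 + g*p
U(V) = 82
r = 5553 (r = 6 + 3*(-27 + (-2 - 9*(-8)))² = 6 + 3*(-27 + (-2 + 72))² = 6 + 3*(-27 + 70)² = 6 + 3*43² = 6 + 3*1849 = 6 + 5547 = 5553)
r - U(n - d) = 5553 - 1*82 = 5553 - 82 = 5471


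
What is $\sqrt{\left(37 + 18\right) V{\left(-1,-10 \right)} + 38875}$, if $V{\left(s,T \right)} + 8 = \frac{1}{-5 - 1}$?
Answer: $\frac{\sqrt{1383330}}{6} \approx 196.03$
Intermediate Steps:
$V{\left(s,T \right)} = - \frac{49}{6}$ ($V{\left(s,T \right)} = -8 + \frac{1}{-5 - 1} = -8 + \frac{1}{-6} = -8 - \frac{1}{6} = - \frac{49}{6}$)
$\sqrt{\left(37 + 18\right) V{\left(-1,-10 \right)} + 38875} = \sqrt{\left(37 + 18\right) \left(- \frac{49}{6}\right) + 38875} = \sqrt{55 \left(- \frac{49}{6}\right) + 38875} = \sqrt{- \frac{2695}{6} + 38875} = \sqrt{\frac{230555}{6}} = \frac{\sqrt{1383330}}{6}$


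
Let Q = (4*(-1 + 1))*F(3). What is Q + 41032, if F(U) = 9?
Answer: 41032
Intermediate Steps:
Q = 0 (Q = (4*(-1 + 1))*9 = (4*0)*9 = 0*9 = 0)
Q + 41032 = 0 + 41032 = 41032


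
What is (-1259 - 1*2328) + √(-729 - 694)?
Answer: -3587 + I*√1423 ≈ -3587.0 + 37.723*I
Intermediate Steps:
(-1259 - 1*2328) + √(-729 - 694) = (-1259 - 2328) + √(-1423) = -3587 + I*√1423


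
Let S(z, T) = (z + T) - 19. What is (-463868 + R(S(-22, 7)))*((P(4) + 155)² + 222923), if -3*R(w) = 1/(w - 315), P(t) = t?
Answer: -120545185798180/1047 ≈ -1.1513e+11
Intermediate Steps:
S(z, T) = -19 + T + z (S(z, T) = (T + z) - 19 = -19 + T + z)
R(w) = -1/(3*(-315 + w)) (R(w) = -1/(3*(w - 315)) = -1/(3*(-315 + w)))
(-463868 + R(S(-22, 7)))*((P(4) + 155)² + 222923) = (-463868 - 1/(-945 + 3*(-19 + 7 - 22)))*((4 + 155)² + 222923) = (-463868 - 1/(-945 + 3*(-34)))*(159² + 222923) = (-463868 - 1/(-945 - 102))*(25281 + 222923) = (-463868 - 1/(-1047))*248204 = (-463868 - 1*(-1/1047))*248204 = (-463868 + 1/1047)*248204 = -485669795/1047*248204 = -120545185798180/1047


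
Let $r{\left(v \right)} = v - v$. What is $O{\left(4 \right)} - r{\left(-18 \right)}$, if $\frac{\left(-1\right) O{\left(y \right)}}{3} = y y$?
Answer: $-48$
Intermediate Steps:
$r{\left(v \right)} = 0$
$O{\left(y \right)} = - 3 y^{2}$ ($O{\left(y \right)} = - 3 y y = - 3 y^{2}$)
$O{\left(4 \right)} - r{\left(-18 \right)} = - 3 \cdot 4^{2} - 0 = \left(-3\right) 16 + 0 = -48 + 0 = -48$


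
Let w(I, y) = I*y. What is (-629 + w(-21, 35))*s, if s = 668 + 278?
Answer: -1290344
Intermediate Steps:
s = 946
(-629 + w(-21, 35))*s = (-629 - 21*35)*946 = (-629 - 735)*946 = -1364*946 = -1290344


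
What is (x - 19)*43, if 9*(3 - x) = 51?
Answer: -2795/3 ≈ -931.67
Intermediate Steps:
x = -8/3 (x = 3 - ⅑*51 = 3 - 17/3 = -8/3 ≈ -2.6667)
(x - 19)*43 = (-8/3 - 19)*43 = -65/3*43 = -2795/3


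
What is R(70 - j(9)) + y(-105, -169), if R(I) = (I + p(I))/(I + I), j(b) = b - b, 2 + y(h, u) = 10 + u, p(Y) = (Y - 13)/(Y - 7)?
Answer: -471851/2940 ≈ -160.49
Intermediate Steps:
p(Y) = (-13 + Y)/(-7 + Y)
y(h, u) = 8 + u (y(h, u) = -2 + (10 + u) = 8 + u)
j(b) = 0
R(I) = (I + (-13 + I)/(-7 + I))/(2*I) (R(I) = (I + (-13 + I)/(-7 + I))/(I + I) = (I + (-13 + I)/(-7 + I))/((2*I)) = (I + (-13 + I)/(-7 + I))*(1/(2*I)) = (I + (-13 + I)/(-7 + I))/(2*I))
R(70 - j(9)) + y(-105, -169) = (-13 + (70 - 1*0) + (70 - 1*0)*(-7 + (70 - 1*0)))/(2*(70 - 1*0)*(-7 + (70 - 1*0))) + (8 - 169) = (-13 + (70 + 0) + (70 + 0)*(-7 + (70 + 0)))/(2*(70 + 0)*(-7 + (70 + 0))) - 161 = (1/2)*(-13 + 70 + 70*(-7 + 70))/(70*(-7 + 70)) - 161 = (1/2)*(1/70)*(-13 + 70 + 70*63)/63 - 161 = (1/2)*(1/70)*(1/63)*(-13 + 70 + 4410) - 161 = (1/2)*(1/70)*(1/63)*4467 - 161 = 1489/2940 - 161 = -471851/2940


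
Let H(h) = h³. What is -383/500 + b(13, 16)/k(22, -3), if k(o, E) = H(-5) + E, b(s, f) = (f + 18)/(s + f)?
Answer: -179837/232000 ≈ -0.77516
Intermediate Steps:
b(s, f) = (18 + f)/(f + s)
k(o, E) = -125 + E (k(o, E) = (-5)³ + E = -125 + E)
-383/500 + b(13, 16)/k(22, -3) = -383/500 + ((18 + 16)/(16 + 13))/(-125 - 3) = -383*1/500 + (34/29)/(-128) = -383/500 + ((1/29)*34)*(-1/128) = -383/500 + (34/29)*(-1/128) = -383/500 - 17/1856 = -179837/232000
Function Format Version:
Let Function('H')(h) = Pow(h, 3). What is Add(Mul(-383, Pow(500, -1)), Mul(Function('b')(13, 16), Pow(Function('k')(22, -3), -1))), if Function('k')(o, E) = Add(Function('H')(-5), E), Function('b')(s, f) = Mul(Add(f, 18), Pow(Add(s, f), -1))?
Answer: Rational(-179837, 232000) ≈ -0.77516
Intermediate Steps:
Function('b')(s, f) = Mul(Pow(Add(f, s), -1), Add(18, f)) (Function('b')(s, f) = Mul(Add(18, f), Pow(Add(f, s), -1)) = Mul(Pow(Add(f, s), -1), Add(18, f)))
Function('k')(o, E) = Add(-125, E) (Function('k')(o, E) = Add(Pow(-5, 3), E) = Add(-125, E))
Add(Mul(-383, Pow(500, -1)), Mul(Function('b')(13, 16), Pow(Function('k')(22, -3), -1))) = Add(Mul(-383, Pow(500, -1)), Mul(Mul(Pow(Add(16, 13), -1), Add(18, 16)), Pow(Add(-125, -3), -1))) = Add(Mul(-383, Rational(1, 500)), Mul(Mul(Pow(29, -1), 34), Pow(-128, -1))) = Add(Rational(-383, 500), Mul(Mul(Rational(1, 29), 34), Rational(-1, 128))) = Add(Rational(-383, 500), Mul(Rational(34, 29), Rational(-1, 128))) = Add(Rational(-383, 500), Rational(-17, 1856)) = Rational(-179837, 232000)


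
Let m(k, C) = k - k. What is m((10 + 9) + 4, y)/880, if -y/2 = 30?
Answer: 0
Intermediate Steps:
y = -60 (y = -2*30 = -60)
m(k, C) = 0
m((10 + 9) + 4, y)/880 = 0/880 = 0*(1/880) = 0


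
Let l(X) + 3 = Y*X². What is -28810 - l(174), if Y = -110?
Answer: 3301553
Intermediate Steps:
l(X) = -3 - 110*X²
-28810 - l(174) = -28810 - (-3 - 110*174²) = -28810 - (-3 - 110*30276) = -28810 - (-3 - 3330360) = -28810 - 1*(-3330363) = -28810 + 3330363 = 3301553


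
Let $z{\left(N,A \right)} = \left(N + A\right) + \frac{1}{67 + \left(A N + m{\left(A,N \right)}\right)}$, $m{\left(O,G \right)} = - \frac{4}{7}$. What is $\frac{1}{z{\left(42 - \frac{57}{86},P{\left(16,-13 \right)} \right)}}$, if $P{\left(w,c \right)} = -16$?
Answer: $\frac{15401310}{390200329} \approx 0.03947$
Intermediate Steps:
$m{\left(O,G \right)} = - \frac{4}{7}$ ($m{\left(O,G \right)} = \left(-4\right) \frac{1}{7} = - \frac{4}{7}$)
$z{\left(N,A \right)} = A + N + \frac{1}{\frac{465}{7} + A N}$ ($z{\left(N,A \right)} = \left(N + A\right) + \frac{1}{67 + \left(A N - \frac{4}{7}\right)} = \left(A + N\right) + \frac{1}{67 + \left(- \frac{4}{7} + A N\right)} = \left(A + N\right) + \frac{1}{\frac{465}{7} + A N} = A + N + \frac{1}{\frac{465}{7} + A N}$)
$\frac{1}{z{\left(42 - \frac{57}{86},P{\left(16,-13 \right)} \right)}} = \frac{1}{\frac{1}{465 + 7 \left(-16\right) \left(42 - \frac{57}{86}\right)} \left(7 + 465 \left(-16\right) + 465 \left(42 - \frac{57}{86}\right) + 7 \left(-16\right) \left(42 - \frac{57}{86}\right)^{2} + 7 \left(42 - \frac{57}{86}\right) \left(-16\right)^{2}\right)} = \frac{1}{\frac{1}{465 + 7 \left(-16\right) \left(42 - 57 \cdot \frac{1}{86}\right)} \left(7 - 7440 + 465 \left(42 - 57 \cdot \frac{1}{86}\right) + 7 \left(-16\right) \left(42 - 57 \cdot \frac{1}{86}\right)^{2} + 7 \left(42 - 57 \cdot \frac{1}{86}\right) 256\right)} = \frac{1}{\frac{1}{465 + 7 \left(-16\right) \left(42 - \frac{57}{86}\right)} \left(7 - 7440 + 465 \left(42 - \frac{57}{86}\right) + 7 \left(-16\right) \left(42 - \frac{57}{86}\right)^{2} + 7 \left(42 - \frac{57}{86}\right) 256\right)} = \frac{1}{\frac{1}{465 + 7 \left(-16\right) \frac{3555}{86}} \left(7 - 7440 + 465 \cdot \frac{3555}{86} + 7 \left(-16\right) \left(\frac{3555}{86}\right)^{2} + 7 \cdot \frac{3555}{86} \cdot 256\right)} = \frac{1}{\frac{1}{465 - \frac{199080}{43}} \left(7 - 7440 + \frac{1653075}{86} + 7 \left(-16\right) \frac{12638025}{7396} + \frac{3185280}{43}\right)} = \frac{1}{\frac{1}{- \frac{179085}{43}} \left(7 - 7440 + \frac{1653075}{86} - \frac{353864700}{1849} + \frac{3185280}{43}\right)} = \frac{1}{\left(- \frac{43}{179085}\right) \left(- \frac{390200329}{3698}\right)} = \frac{1}{\frac{390200329}{15401310}} = \frac{15401310}{390200329}$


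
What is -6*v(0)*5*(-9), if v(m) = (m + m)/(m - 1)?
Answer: 0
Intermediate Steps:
v(m) = 2*m/(-1 + m) (v(m) = (2*m)/(-1 + m) = 2*m/(-1 + m))
-6*v(0)*5*(-9) = -6*2*0/(-1 + 0)*5*(-9) = -6*2*0/(-1)*5*(-9) = -6*2*0*(-1)*5*(-9) = -0*5*(-9) = -6*0*(-9) = 0*(-9) = 0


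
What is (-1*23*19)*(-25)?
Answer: 10925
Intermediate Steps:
(-1*23*19)*(-25) = -23*19*(-25) = -437*(-25) = 10925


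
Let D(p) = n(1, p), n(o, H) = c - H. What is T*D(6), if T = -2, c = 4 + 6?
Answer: -8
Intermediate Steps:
c = 10
n(o, H) = 10 - H
D(p) = 10 - p
T*D(6) = -2*(10 - 1*6) = -2*(10 - 6) = -2*4 = -8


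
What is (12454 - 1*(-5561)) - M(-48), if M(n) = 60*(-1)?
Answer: 18075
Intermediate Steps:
M(n) = -60
(12454 - 1*(-5561)) - M(-48) = (12454 - 1*(-5561)) - 1*(-60) = (12454 + 5561) + 60 = 18015 + 60 = 18075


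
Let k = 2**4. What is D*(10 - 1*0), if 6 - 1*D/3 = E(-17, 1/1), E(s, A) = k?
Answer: -300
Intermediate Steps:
k = 16
E(s, A) = 16
D = -30 (D = 18 - 3*16 = 18 - 48 = -30)
D*(10 - 1*0) = -30*(10 - 1*0) = -30*(10 + 0) = -30*10 = -300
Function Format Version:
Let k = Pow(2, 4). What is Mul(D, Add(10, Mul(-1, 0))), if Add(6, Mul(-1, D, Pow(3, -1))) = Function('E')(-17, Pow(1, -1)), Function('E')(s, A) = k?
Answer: -300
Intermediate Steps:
k = 16
Function('E')(s, A) = 16
D = -30 (D = Add(18, Mul(-3, 16)) = Add(18, -48) = -30)
Mul(D, Add(10, Mul(-1, 0))) = Mul(-30, Add(10, Mul(-1, 0))) = Mul(-30, Add(10, 0)) = Mul(-30, 10) = -300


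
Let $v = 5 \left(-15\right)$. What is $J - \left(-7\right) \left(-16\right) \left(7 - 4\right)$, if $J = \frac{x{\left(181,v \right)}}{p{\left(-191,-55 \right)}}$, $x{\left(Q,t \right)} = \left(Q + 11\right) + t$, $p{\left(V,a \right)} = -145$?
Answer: $- \frac{48837}{145} \approx -336.81$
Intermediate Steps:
$v = -75$
$x{\left(Q,t \right)} = 11 + Q + t$ ($x{\left(Q,t \right)} = \left(11 + Q\right) + t = 11 + Q + t$)
$J = - \frac{117}{145}$ ($J = \frac{11 + 181 - 75}{-145} = 117 \left(- \frac{1}{145}\right) = - \frac{117}{145} \approx -0.8069$)
$J - \left(-7\right) \left(-16\right) \left(7 - 4\right) = - \frac{117}{145} - \left(-7\right) \left(-16\right) \left(7 - 4\right) = - \frac{117}{145} - 112 \left(7 - 4\right) = - \frac{117}{145} - 112 \cdot 3 = - \frac{117}{145} - 336 = - \frac{48837}{145}$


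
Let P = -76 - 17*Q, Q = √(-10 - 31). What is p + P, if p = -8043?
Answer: -8119 - 17*I*√41 ≈ -8119.0 - 108.85*I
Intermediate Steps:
Q = I*√41 (Q = √(-41) = I*√41 ≈ 6.4031*I)
P = -76 - 17*I*√41 ≈ -76.0 - 108.85*I
p + P = -8043 + (-76 - 17*I*√41) = -8119 - 17*I*√41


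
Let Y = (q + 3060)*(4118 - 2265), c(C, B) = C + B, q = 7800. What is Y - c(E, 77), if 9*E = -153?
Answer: 20123520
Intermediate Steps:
E = -17 (E = (⅑)*(-153) = -17)
c(C, B) = B + C
Y = 20123580 (Y = (7800 + 3060)*(4118 - 2265) = 10860*1853 = 20123580)
Y - c(E, 77) = 20123580 - (77 - 17) = 20123580 - 1*60 = 20123580 - 60 = 20123520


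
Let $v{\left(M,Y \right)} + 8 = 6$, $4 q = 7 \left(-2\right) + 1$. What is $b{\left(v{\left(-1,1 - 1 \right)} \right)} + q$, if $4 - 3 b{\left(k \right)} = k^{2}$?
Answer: $- \frac{13}{4} \approx -3.25$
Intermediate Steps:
$q = - \frac{13}{4}$ ($q = \frac{7 \left(-2\right) + 1}{4} = \frac{-14 + 1}{4} = \frac{1}{4} \left(-13\right) = - \frac{13}{4} \approx -3.25$)
$v{\left(M,Y \right)} = -2$ ($v{\left(M,Y \right)} = -8 + 6 = -2$)
$b{\left(k \right)} = \frac{4}{3} - \frac{k^{2}}{3}$
$b{\left(v{\left(-1,1 - 1 \right)} \right)} + q = \left(\frac{4}{3} - \frac{\left(-2\right)^{2}}{3}\right) - \frac{13}{4} = \left(\frac{4}{3} - \frac{4}{3}\right) - \frac{13}{4} = 0 - \frac{13}{4} = - \frac{13}{4}$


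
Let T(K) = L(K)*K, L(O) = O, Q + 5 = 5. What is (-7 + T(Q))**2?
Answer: 49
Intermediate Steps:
Q = 0 (Q = -5 + 5 = 0)
T(K) = K**2 (T(K) = K*K = K**2)
(-7 + T(Q))**2 = (-7 + 0**2)**2 = (-7 + 0)**2 = (-7)**2 = 49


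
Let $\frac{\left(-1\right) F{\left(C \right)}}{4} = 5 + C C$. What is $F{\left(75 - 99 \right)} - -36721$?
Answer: $34397$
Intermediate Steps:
$F{\left(C \right)} = -20 - 4 C^{2}$ ($F{\left(C \right)} = - 4 \left(5 + C C\right) = - 4 \left(5 + C^{2}\right) = -20 - 4 C^{2}$)
$F{\left(75 - 99 \right)} - -36721 = \left(-20 - 4 \left(75 - 99\right)^{2}\right) - -36721 = \left(-20 - 4 \left(75 - 99\right)^{2}\right) + 36721 = \left(-20 - 4 \left(-24\right)^{2}\right) + 36721 = \left(-20 - 2304\right) + 36721 = -2324 + 36721 = 34397$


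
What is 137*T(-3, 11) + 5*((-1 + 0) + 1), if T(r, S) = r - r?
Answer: 0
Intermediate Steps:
T(r, S) = 0
137*T(-3, 11) + 5*((-1 + 0) + 1) = 137*0 + 5*((-1 + 0) + 1) = 0 + 5*(-1 + 1) = 0 + 5*0 = 0 + 0 = 0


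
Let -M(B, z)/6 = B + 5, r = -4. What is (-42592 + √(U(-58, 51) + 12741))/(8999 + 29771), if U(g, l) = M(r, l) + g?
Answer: -21296/19385 + √12677/38770 ≈ -1.0957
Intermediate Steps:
M(B, z) = -30 - 6*B (M(B, z) = -6*(B + 5) = -6*(5 + B) = -30 - 6*B)
U(g, l) = -6 + g (U(g, l) = (-30 - 6*(-4)) + g = (-30 + 24) + g = -6 + g)
(-42592 + √(U(-58, 51) + 12741))/(8999 + 29771) = (-42592 + √((-6 - 58) + 12741))/(8999 + 29771) = (-42592 + √(-64 + 12741))/38770 = (-42592 + √12677)*(1/38770) = -21296/19385 + √12677/38770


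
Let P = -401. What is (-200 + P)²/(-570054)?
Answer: -361201/570054 ≈ -0.63363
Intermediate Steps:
(-200 + P)²/(-570054) = (-200 - 401)²/(-570054) = (-601)²*(-1/570054) = 361201*(-1/570054) = -361201/570054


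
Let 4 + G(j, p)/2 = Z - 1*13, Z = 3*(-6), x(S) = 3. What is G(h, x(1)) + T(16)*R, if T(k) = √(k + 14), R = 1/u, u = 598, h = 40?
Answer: -70 + √30/598 ≈ -69.991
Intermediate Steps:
Z = -18
R = 1/598 ≈ 0.0016722
G(j, p) = -70 (G(j, p) = -8 + 2*(-18 - 1*13) = -8 + 2*(-18 - 13) = -8 + 2*(-31) = -8 - 62 = -70)
T(k) = √(14 + k)
G(h, x(1)) + T(16)*R = -70 + √(14 + 16)*(1/598) = -70 + √30*(1/598) = -70 + √30/598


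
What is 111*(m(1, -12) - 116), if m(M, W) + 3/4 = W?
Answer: -57165/4 ≈ -14291.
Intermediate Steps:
m(M, W) = -3/4 + W
111*(m(1, -12) - 116) = 111*((-3/4 - 12) - 116) = 111*(-51/4 - 116) = 111*(-515/4) = -57165/4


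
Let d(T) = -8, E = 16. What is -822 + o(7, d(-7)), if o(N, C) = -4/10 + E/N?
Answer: -28704/35 ≈ -820.11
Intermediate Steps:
o(N, C) = -2/5 + 16/N (o(N, C) = -4/10 + 16/N = -4*1/10 + 16/N = -2/5 + 16/N)
-822 + o(7, d(-7)) = -822 + (-2/5 + 16/7) = -822 + 66/35 = -28704/35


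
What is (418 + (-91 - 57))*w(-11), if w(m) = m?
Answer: -2970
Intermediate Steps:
(418 + (-91 - 57))*w(-11) = (418 + (-91 - 57))*(-11) = (418 - 148)*(-11) = 270*(-11) = -2970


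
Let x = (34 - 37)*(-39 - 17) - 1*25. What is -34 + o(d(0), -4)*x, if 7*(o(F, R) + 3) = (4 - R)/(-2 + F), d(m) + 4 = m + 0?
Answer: -10295/21 ≈ -490.24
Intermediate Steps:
d(m) = -4 + m (d(m) = -4 + (m + 0) = -4 + m)
x = 143 (x = -3*(-56) - 25 = 168 - 25 = 143)
o(F, R) = -3 + (4 - R)/(7*(-2 + F)) (o(F, R) = -3 + ((4 - R)/(-2 + F))/7 = -3 + (4 - R)/(7*(-2 + F)))
-34 + o(d(0), -4)*x = -34 + ((46 - 1*(-4) - 21*(-4 + 0))/(7*(-2 + (-4 + 0))))*143 = -34 + ((46 + 4 - 21*(-4))/(7*(-2 - 4)))*143 = -34 + ((1/7)*(46 + 4 + 84)/(-6))*143 = -34 + ((1/7)*(-1/6)*134)*143 = -34 - 67/21*143 = -34 - 9581/21 = -10295/21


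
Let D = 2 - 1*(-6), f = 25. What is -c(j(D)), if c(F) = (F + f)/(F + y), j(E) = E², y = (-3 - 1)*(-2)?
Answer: -89/72 ≈ -1.2361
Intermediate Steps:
D = 8 (D = 2 + 6 = 8)
y = 8 (y = -4*(-2) = 8)
c(F) = (25 + F)/(8 + F) (c(F) = (F + 25)/(F + 8) = (25 + F)/(8 + F))
-c(j(D)) = -(25 + 8²)/(8 + 8²) = -(25 + 64)/(8 + 64) = -89/72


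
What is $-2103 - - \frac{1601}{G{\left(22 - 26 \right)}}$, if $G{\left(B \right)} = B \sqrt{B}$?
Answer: $-2103 + \frac{1601 i}{8} \approx -2103.0 + 200.13 i$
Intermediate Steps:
$G{\left(B \right)} = B^{\frac{3}{2}}$
$-2103 - - \frac{1601}{G{\left(22 - 26 \right)}} = -2103 - - \frac{1601}{\left(22 - 26\right)^{\frac{3}{2}}} = -2103 - - \frac{1601}{\left(-4\right)^{\frac{3}{2}}} = -2103 - - \frac{1601}{\left(-8\right) i} = -2103 - - 1601 \frac{i}{8} = -2103 - - \frac{1601 i}{8} = -2103 + \frac{1601 i}{8}$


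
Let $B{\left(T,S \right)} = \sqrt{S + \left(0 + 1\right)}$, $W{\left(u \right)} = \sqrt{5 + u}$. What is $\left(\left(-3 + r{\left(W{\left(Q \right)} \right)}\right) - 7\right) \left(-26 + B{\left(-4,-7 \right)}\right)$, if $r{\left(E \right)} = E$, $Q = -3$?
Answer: $\left(10 - \sqrt{2}\right) \left(26 - i \sqrt{6}\right) \approx 223.23 - 21.031 i$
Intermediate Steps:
$B{\left(T,S \right)} = \sqrt{1 + S}$ ($B{\left(T,S \right)} = \sqrt{S + 1} = \sqrt{1 + S}$)
$\left(\left(-3 + r{\left(W{\left(Q \right)} \right)}\right) - 7\right) \left(-26 + B{\left(-4,-7 \right)}\right) = \left(\left(-3 + \sqrt{5 - 3}\right) - 7\right) \left(-26 + \sqrt{1 - 7}\right) = \left(\left(-3 + \sqrt{2}\right) - 7\right) \left(-26 + \sqrt{-6}\right) = \left(-10 + \sqrt{2}\right) \left(-26 + i \sqrt{6}\right) = \left(-26 + i \sqrt{6}\right) \left(-10 + \sqrt{2}\right)$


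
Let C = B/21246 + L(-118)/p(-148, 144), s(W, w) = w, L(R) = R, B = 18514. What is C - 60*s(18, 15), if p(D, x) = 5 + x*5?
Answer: -6926049689/7701675 ≈ -899.29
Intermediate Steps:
p(D, x) = 5 + 5*x
C = 5457811/7701675 (C = 18514/21246 - 118/(5 + 5*144) = 18514*(1/21246) - 118/(5 + 720) = 9257/10623 - 118/725 = 5457811/7701675 ≈ 0.70865)
C - 60*s(18, 15) = 5457811/7701675 - 60*15 = 5457811/7701675 - 1*900 = 5457811/7701675 - 900 = -6926049689/7701675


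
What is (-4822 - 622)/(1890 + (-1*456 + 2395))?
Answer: -5444/3829 ≈ -1.4218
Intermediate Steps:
(-4822 - 622)/(1890 + (-1*456 + 2395)) = -5444/(1890 + (-456 + 2395)) = -5444/(1890 + 1939) = -5444/3829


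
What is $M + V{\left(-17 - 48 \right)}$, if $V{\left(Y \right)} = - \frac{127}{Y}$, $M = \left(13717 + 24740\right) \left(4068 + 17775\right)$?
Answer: $\frac{54601056442}{65} \approx 8.4002 \cdot 10^{8}$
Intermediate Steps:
$M = 840016251$ ($M = 38457 \cdot 21843 = 840016251$)
$M + V{\left(-17 - 48 \right)} = 840016251 - \frac{127}{-17 - 48} = 840016251 - \frac{127}{-65} = 840016251 - - \frac{127}{65} = 840016251 + \frac{127}{65} = \frac{54601056442}{65}$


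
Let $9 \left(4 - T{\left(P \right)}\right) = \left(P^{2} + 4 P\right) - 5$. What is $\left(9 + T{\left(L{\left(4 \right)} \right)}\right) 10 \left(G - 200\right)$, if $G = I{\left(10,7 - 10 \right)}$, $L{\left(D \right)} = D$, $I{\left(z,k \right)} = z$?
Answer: $-19000$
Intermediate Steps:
$G = 10$
$T{\left(P \right)} = \frac{41}{9} - \frac{4 P}{9} - \frac{P^{2}}{9}$ ($T{\left(P \right)} = 4 - \frac{\left(P^{2} + 4 P\right) - 5}{9} = 4 - \frac{-5 + P^{2} + 4 P}{9} = 4 - \left(- \frac{5}{9} + \frac{P^{2}}{9} + \frac{4 P}{9}\right) = \frac{41}{9} - \frac{4 P}{9} - \frac{P^{2}}{9}$)
$\left(9 + T{\left(L{\left(4 \right)} \right)}\right) 10 \left(G - 200\right) = \left(9 - \left(- \frac{25}{9} + \frac{16}{9}\right)\right) 10 \left(10 - 200\right) = \left(9 - -1\right) 10 \left(-190\right) = \left(9 + 1\right) 10 \left(-190\right) = 10 \cdot 10 \left(-190\right) = 100 \left(-190\right) = -19000$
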